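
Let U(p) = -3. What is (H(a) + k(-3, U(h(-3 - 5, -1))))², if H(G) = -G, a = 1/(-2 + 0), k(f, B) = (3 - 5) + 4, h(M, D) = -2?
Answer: 25/4 ≈ 6.2500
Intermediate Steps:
k(f, B) = 2 (k(f, B) = -2 + 4 = 2)
a = -½ (a = 1/(-2) = -½ ≈ -0.50000)
(H(a) + k(-3, U(h(-3 - 5, -1))))² = (-1*(-½) + 2)² = (½ + 2)² = (5/2)² = 25/4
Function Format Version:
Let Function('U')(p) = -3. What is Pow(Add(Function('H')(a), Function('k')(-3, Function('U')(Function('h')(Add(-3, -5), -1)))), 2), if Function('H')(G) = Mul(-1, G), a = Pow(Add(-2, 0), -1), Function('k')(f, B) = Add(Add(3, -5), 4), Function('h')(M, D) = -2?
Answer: Rational(25, 4) ≈ 6.2500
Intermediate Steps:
Function('k')(f, B) = 2 (Function('k')(f, B) = Add(-2, 4) = 2)
a = Rational(-1, 2) (a = Pow(-2, -1) = Rational(-1, 2) ≈ -0.50000)
Pow(Add(Function('H')(a), Function('k')(-3, Function('U')(Function('h')(Add(-3, -5), -1)))), 2) = Pow(Add(Mul(-1, Rational(-1, 2)), 2), 2) = Pow(Add(Rational(1, 2), 2), 2) = Pow(Rational(5, 2), 2) = Rational(25, 4)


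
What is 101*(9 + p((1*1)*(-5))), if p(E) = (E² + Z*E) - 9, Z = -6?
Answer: 5555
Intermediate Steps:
p(E) = -9 + E² - 6*E (p(E) = (E² - 6*E) - 9 = -9 + E² - 6*E)
101*(9 + p((1*1)*(-5))) = 101*(9 + (-9 + ((1*1)*(-5))² - 6*1*1*(-5))) = 101*(9 + (-9 + (1*(-5))² - 6*(-5))) = 101*(9 + (-9 + (-5)² - 6*(-5))) = 101*(9 + (-9 + 25 + 30)) = 101*(9 + 46) = 101*55 = 5555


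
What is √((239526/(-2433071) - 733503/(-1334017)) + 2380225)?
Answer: √25075545382648605048287918463622/3245758076207 ≈ 1542.8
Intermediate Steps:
√((239526/(-2433071) - 733503/(-1334017)) + 2380225) = √((239526*(-1/2433071) - 733503*(-1/1334017)) + 2380225) = √((-239526/2433071 + 733503/1334017) + 2380225) = √(1465133121771/3245758076207 + 2380225) = √(7725635982072928346/3245758076207) = √25075545382648605048287918463622/3245758076207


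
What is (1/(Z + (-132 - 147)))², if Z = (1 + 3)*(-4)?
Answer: 1/87025 ≈ 1.1491e-5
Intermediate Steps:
Z = -16 (Z = 4*(-4) = -16)
(1/(Z + (-132 - 147)))² = (1/(-16 + (-132 - 147)))² = (1/(-16 - 279))² = (1/(-295))² = (-1/295)² = 1/87025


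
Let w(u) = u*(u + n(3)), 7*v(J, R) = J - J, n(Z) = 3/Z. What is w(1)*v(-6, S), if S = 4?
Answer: 0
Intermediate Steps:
v(J, R) = 0 (v(J, R) = (J - J)/7 = (1/7)*0 = 0)
w(u) = u*(1 + u) (w(u) = u*(u + 3/3) = u*(u + 3*(1/3)) = u*(u + 1) = u*(1 + u))
w(1)*v(-6, S) = (1*(1 + 1))*0 = (1*2)*0 = 2*0 = 0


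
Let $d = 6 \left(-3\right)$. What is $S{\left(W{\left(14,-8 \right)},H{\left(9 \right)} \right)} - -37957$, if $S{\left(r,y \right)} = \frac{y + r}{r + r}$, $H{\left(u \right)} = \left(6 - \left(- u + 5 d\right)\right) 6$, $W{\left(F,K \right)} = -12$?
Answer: $\frac{151725}{4} \approx 37931.0$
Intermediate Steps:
$d = -18$
$H{\left(u \right)} = 576 + 6 u$ ($H{\left(u \right)} = \left(6 + \left(\left(-5\right) \left(-18\right) + u\right)\right) 6 = \left(6 + \left(90 + u\right)\right) 6 = \left(96 + u\right) 6 = 576 + 6 u$)
$S{\left(r,y \right)} = \frac{r + y}{2 r}$
$S{\left(W{\left(14,-8 \right)},H{\left(9 \right)} \right)} - -37957 = \frac{-12 + \left(576 + 6 \cdot 9\right)}{2 \left(-12\right)} - -37957 = \frac{1}{2} \left(- \frac{1}{12}\right) \left(-12 + \left(576 + 54\right)\right) + 37957 = \frac{1}{2} \left(- \frac{1}{12}\right) \left(-12 + 630\right) + 37957 = \frac{1}{2} \left(- \frac{1}{12}\right) 618 + 37957 = - \frac{103}{4} + 37957 = \frac{151725}{4}$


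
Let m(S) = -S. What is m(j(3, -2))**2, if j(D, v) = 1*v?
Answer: 4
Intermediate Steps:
j(D, v) = v
m(j(3, -2))**2 = (-1*(-2))**2 = 2**2 = 4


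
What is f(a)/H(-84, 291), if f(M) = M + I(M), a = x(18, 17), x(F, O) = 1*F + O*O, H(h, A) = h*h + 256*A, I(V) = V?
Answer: 307/40776 ≈ 0.0075289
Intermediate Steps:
H(h, A) = h² + 256*A
x(F, O) = F + O²
a = 307 (a = 18 + 17² = 18 + 289 = 307)
f(M) = 2*M (f(M) = M + M = 2*M)
f(a)/H(-84, 291) = (2*307)/((-84)² + 256*291) = 614/(7056 + 74496) = 614/81552 = 614*(1/81552) = 307/40776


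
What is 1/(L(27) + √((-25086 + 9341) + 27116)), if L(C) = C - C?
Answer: √11371/11371 ≈ 0.0093778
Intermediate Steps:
L(C) = 0
1/(L(27) + √((-25086 + 9341) + 27116)) = 1/(0 + √((-25086 + 9341) + 27116)) = 1/(0 + √(-15745 + 27116)) = 1/(0 + √11371) = 1/(√11371) = √11371/11371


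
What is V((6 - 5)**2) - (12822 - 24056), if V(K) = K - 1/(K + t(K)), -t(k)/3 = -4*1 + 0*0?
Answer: 146054/13 ≈ 11235.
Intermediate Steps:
t(k) = 12 (t(k) = -3*(-4*1 + 0*0) = -3*(-4 + 0) = -3*(-4) = 12)
V(K) = K - 1/(12 + K) (V(K) = K - 1/(K + 12) = K - 1/(12 + K))
V((6 - 5)**2) - (12822 - 24056) = (-1 + ((6 - 5)**2)**2 + 12*(6 - 5)**2)/(12 + (6 - 5)**2) - (12822 - 24056) = (-1 + (1**2)**2 + 12*1**2)/(12 + 1**2) - 1*(-11234) = (-1 + 1**2 + 12*1)/(12 + 1) + 11234 = (-1 + 1 + 12)/13 + 11234 = (1/13)*12 + 11234 = 12/13 + 11234 = 146054/13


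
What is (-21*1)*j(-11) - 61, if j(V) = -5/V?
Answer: -776/11 ≈ -70.545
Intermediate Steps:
(-21*1)*j(-11) - 61 = (-21*1)*(-5/(-11)) - 61 = -(-105)*(-1)/11 - 61 = -21*5/11 - 61 = -105/11 - 61 = -776/11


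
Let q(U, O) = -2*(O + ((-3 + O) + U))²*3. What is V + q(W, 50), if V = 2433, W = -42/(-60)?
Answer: -2741937/50 ≈ -54839.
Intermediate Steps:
W = 7/10 (W = -42*(-1/60) = 7/10 ≈ 0.70000)
q(U, O) = -6*(-3 + U + 2*O)² (q(U, O) = -2*(O + (-3 + O + U))²*3 = -2*(-3 + U + 2*O)²*3 = -6*(-3 + U + 2*O)²)
V + q(W, 50) = 2433 - 6*(-3 + 7/10 + 2*50)² = 2433 - 6*(-3 + 7/10 + 100)² = 2433 - 6*(977/10)² = 2433 - 6*954529/100 = 2433 - 2863587/50 = -2741937/50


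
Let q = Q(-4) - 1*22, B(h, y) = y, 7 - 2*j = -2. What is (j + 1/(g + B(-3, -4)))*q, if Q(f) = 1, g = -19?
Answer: -4305/46 ≈ -93.587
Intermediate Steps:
j = 9/2 (j = 7/2 - ½*(-2) = 7/2 + 1 = 9/2 ≈ 4.5000)
q = -21 (q = 1 - 1*22 = 1 - 22 = -21)
(j + 1/(g + B(-3, -4)))*q = (9/2 + 1/(-19 - 4))*(-21) = (9/2 + 1/(-23))*(-21) = (9/2 - 1/23)*(-21) = (205/46)*(-21) = -4305/46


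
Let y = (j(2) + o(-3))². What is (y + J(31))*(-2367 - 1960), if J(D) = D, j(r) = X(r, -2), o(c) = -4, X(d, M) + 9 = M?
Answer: -1107712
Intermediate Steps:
X(d, M) = -9 + M
j(r) = -11 (j(r) = -9 - 2 = -11)
y = 225 (y = (-11 - 4)² = (-15)² = 225)
(y + J(31))*(-2367 - 1960) = (225 + 31)*(-2367 - 1960) = 256*(-4327) = -1107712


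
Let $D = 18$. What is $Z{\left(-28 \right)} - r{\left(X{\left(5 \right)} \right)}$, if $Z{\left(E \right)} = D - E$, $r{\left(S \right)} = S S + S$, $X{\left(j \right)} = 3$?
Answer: $34$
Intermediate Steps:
$r{\left(S \right)} = S + S^{2}$ ($r{\left(S \right)} = S^{2} + S = S + S^{2}$)
$Z{\left(E \right)} = 18 - E$
$Z{\left(-28 \right)} - r{\left(X{\left(5 \right)} \right)} = \left(18 - -28\right) - 3 \left(1 + 3\right) = \left(18 + 28\right) - 3 \cdot 4 = 46 - 12 = 34$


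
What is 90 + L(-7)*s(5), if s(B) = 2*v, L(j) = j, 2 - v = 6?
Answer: 146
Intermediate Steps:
v = -4 (v = 2 - 1*6 = 2 - 6 = -4)
s(B) = -8 (s(B) = 2*(-4) = -8)
90 + L(-7)*s(5) = 90 - 7*(-8) = 90 + 56 = 146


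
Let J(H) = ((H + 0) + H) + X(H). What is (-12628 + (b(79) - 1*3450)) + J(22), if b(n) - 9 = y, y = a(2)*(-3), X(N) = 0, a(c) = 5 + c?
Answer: -16046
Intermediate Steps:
y = -21 (y = (5 + 2)*(-3) = 7*(-3) = -21)
J(H) = 2*H (J(H) = ((H + 0) + H) + 0 = (H + H) + 0 = 2*H + 0 = 2*H)
b(n) = -12 (b(n) = 9 - 21 = -12)
(-12628 + (b(79) - 1*3450)) + J(22) = (-12628 + (-12 - 1*3450)) + 2*22 = (-12628 + (-12 - 3450)) + 44 = (-12628 - 3462) + 44 = -16090 + 44 = -16046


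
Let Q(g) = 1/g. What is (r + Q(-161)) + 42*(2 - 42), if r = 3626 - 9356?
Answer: -1193011/161 ≈ -7410.0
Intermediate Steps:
r = -5730
(r + Q(-161)) + 42*(2 - 42) = (-5730 + 1/(-161)) + 42*(2 - 42) = (-5730 - 1/161) + 42*(-40) = -922531/161 - 1680 = -1193011/161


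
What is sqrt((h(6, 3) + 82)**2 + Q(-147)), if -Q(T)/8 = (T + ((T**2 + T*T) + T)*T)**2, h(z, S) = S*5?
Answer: I*sqrt(320711647583039) ≈ 1.7908e+7*I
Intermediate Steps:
h(z, S) = 5*S
Q(T) = -8*(T + T*(T + 2*T**2))**2 (Q(T) = -8*(T + ((T**2 + T*T) + T)*T)**2 = -8*(T + ((T**2 + T**2) + T)*T)**2 = -8*(T + (2*T**2 + T)*T)**2 = -8*(T + (T + 2*T**2)*T)**2 = -8*(T + T*(T + 2*T**2))**2)
sqrt((h(6, 3) + 82)**2 + Q(-147)) = sqrt((5*3 + 82)**2 - 8*(-147)**2*(1 - 147 + 2*(-147)**2)**2) = sqrt((15 + 82)**2 - 8*21609*(1 - 147 + 2*21609)**2) = sqrt(97**2 - 8*21609*(1 - 147 + 43218)**2) = sqrt(9409 - 8*21609*43072**2) = sqrt(9409 - 8*21609*1855197184) = sqrt(9409 - 320711647592448) = sqrt(-320711647583039) = I*sqrt(320711647583039)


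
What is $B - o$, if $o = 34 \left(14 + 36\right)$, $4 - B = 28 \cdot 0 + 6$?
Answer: $-1702$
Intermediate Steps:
$B = -2$ ($B = 4 - \left(28 \cdot 0 + 6\right) = 4 - \left(0 + 6\right) = 4 - 6 = -2$)
$o = 1700$ ($o = 34 \cdot 50 = 1700$)
$B - o = -2 - 1700 = -1702$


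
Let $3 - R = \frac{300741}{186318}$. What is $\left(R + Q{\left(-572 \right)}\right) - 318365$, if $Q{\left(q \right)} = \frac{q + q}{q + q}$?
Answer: $- \frac{19772228513}{62106} \approx -3.1836 \cdot 10^{5}$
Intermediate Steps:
$Q{\left(q \right)} = 1$ ($Q{\left(q \right)} = \frac{2 q}{2 q} = 2 q \frac{1}{2 q} = 1$)
$R = \frac{86071}{62106}$ ($R = 3 - \frac{300741}{186318} = 3 - 300741 \cdot \frac{1}{186318} = 3 - \frac{100247}{62106} = \frac{86071}{62106} \approx 1.3859$)
$\left(R + Q{\left(-572 \right)}\right) - 318365 = \left(\frac{86071}{62106} + 1\right) - 318365 = \frac{148177}{62106} - 318365 = - \frac{19772228513}{62106}$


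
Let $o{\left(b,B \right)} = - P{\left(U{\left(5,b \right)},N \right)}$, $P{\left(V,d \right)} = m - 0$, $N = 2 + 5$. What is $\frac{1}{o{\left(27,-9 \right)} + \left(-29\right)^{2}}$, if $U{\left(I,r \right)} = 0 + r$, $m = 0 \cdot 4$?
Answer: $\frac{1}{841} \approx 0.0011891$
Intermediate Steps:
$N = 7$
$m = 0$
$U{\left(I,r \right)} = r$
$P{\left(V,d \right)} = 0$ ($P{\left(V,d \right)} = 0 - 0 = 0 + 0 = 0$)
$o{\left(b,B \right)} = 0$ ($o{\left(b,B \right)} = \left(-1\right) 0 = 0$)
$\frac{1}{o{\left(27,-9 \right)} + \left(-29\right)^{2}} = \frac{1}{0 + \left(-29\right)^{2}} = \frac{1}{0 + 841} = \frac{1}{841}$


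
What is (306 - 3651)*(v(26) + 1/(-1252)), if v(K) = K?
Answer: -108883095/1252 ≈ -86967.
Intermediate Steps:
(306 - 3651)*(v(26) + 1/(-1252)) = (306 - 3651)*(26 + 1/(-1252)) = -3345*(26 - 1/1252) = -3345*32551/1252 = -108883095/1252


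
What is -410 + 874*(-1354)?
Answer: -1183806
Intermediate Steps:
-410 + 874*(-1354) = -410 - 1183396 = -1183806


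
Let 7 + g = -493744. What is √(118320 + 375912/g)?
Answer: 2*√7211263277298102/493751 ≈ 343.98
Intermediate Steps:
g = -493751 (g = -7 - 493744 = -493751)
√(118320 + 375912/g) = √(118320 + 375912/(-493751)) = √(118320 + 375912*(-1/493751)) = √(118320 - 375912/493751) = √(58420242408/493751) = 2*√7211263277298102/493751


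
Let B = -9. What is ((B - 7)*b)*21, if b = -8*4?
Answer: 10752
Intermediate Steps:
b = -32
((B - 7)*b)*21 = ((-9 - 7)*(-32))*21 = -16*(-32)*21 = 512*21 = 10752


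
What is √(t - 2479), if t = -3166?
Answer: I*√5645 ≈ 75.133*I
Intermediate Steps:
√(t - 2479) = √(-3166 - 2479) = √(-5645) = I*√5645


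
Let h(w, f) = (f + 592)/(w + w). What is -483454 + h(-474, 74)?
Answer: -76385843/158 ≈ -4.8345e+5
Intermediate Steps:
h(w, f) = (592 + f)/(2*w) (h(w, f) = (592 + f)/((2*w)) = (592 + f)*(1/(2*w)) = (592 + f)/(2*w))
-483454 + h(-474, 74) = -483454 + (1/2)*(592 + 74)/(-474) = -483454 + (1/2)*(-1/474)*666 = -483454 - 111/158 = -76385843/158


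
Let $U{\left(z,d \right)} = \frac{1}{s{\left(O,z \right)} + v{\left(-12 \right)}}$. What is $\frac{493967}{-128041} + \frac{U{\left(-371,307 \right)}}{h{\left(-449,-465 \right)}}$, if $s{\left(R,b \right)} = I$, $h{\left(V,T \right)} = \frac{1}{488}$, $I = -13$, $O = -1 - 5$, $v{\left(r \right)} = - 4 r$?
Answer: $\frac{45195163}{4481435} \approx 10.085$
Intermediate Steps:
$O = -6$
$h{\left(V,T \right)} = \frac{1}{488}$
$s{\left(R,b \right)} = -13$
$U{\left(z,d \right)} = \frac{1}{35}$ ($U{\left(z,d \right)} = \frac{1}{-13 - -48} = \frac{1}{-13 + 48} = \frac{1}{35}$)
$\frac{493967}{-128041} + \frac{U{\left(-371,307 \right)}}{h{\left(-449,-465 \right)}} = \frac{493967}{-128041} + \frac{\frac{1}{\frac{1}{488}}}{35} = 493967 \left(- \frac{1}{128041}\right) + \frac{1}{35} \cdot 488 = - \frac{493967}{128041} + \frac{488}{35} = \frac{45195163}{4481435}$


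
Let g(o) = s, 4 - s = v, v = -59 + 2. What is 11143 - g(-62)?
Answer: 11082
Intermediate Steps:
v = -57
s = 61 (s = 4 - 1*(-57) = 4 + 57 = 61)
g(o) = 61
11143 - g(-62) = 11143 - 1*61 = 11143 - 61 = 11082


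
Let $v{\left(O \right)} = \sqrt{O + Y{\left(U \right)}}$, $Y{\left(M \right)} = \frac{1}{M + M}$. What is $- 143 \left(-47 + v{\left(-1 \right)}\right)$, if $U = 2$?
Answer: $6721 - \frac{143 i \sqrt{3}}{2} \approx 6721.0 - 123.84 i$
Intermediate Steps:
$Y{\left(M \right)} = \frac{1}{2 M}$
$v{\left(O \right)} = \sqrt{\frac{1}{4} + O}$ ($v{\left(O \right)} = \sqrt{O + \frac{1}{2 \cdot 2}} = \sqrt{O + \frac{1}{2} \cdot \frac{1}{2}} = \sqrt{O + \frac{1}{4}} = \sqrt{\frac{1}{4} + O}$)
$- 143 \left(-47 + v{\left(-1 \right)}\right) = - 143 \left(-47 + \frac{\sqrt{1 + 4 \left(-1\right)}}{2}\right) = - 143 \left(-47 + \frac{\sqrt{1 - 4}}{2}\right) = - 143 \left(-47 + \frac{\sqrt{-3}}{2}\right) = - 143 \left(-47 + \frac{i \sqrt{3}}{2}\right) = 6721 - \frac{143 i \sqrt{3}}{2}$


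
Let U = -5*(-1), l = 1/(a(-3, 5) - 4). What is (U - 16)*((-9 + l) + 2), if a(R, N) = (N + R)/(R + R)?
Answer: 1034/13 ≈ 79.538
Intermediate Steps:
a(R, N) = (N + R)/(2*R) (a(R, N) = (N + R)/((2*R)) = (N + R)*(1/(2*R)) = (N + R)/(2*R))
l = -3/13 (l = 1/((1/2)*(5 - 3)/(-3) - 4) = 1/((1/2)*(-1/3)*2 - 4) = 1/(-1/3 - 4) = 1/(-13/3) = -3/13 ≈ -0.23077)
U = 5
(U - 16)*((-9 + l) + 2) = (5 - 16)*((-9 - 3/13) + 2) = -11*(-120/13 + 2) = -11*(-94/13) = 1034/13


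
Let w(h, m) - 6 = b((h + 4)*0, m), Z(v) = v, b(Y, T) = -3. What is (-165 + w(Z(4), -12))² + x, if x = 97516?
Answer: 123760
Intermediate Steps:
w(h, m) = 3 (w(h, m) = 6 - 3 = 3)
(-165 + w(Z(4), -12))² + x = (-165 + 3)² + 97516 = (-162)² + 97516 = 26244 + 97516 = 123760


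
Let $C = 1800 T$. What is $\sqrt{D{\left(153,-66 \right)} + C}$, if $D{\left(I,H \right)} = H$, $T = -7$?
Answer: $i \sqrt{12666} \approx 112.54 i$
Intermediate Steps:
$C = -12600$ ($C = 1800 \left(-7\right) = -12600$)
$\sqrt{D{\left(153,-66 \right)} + C} = \sqrt{-66 - 12600} = \sqrt{-12666} = i \sqrt{12666}$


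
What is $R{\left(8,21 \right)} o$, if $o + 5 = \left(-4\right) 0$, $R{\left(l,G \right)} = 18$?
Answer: $-90$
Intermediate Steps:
$o = -5$ ($o = -5 - 0 = -5 + 0 = -5$)
$R{\left(8,21 \right)} o = 18 \left(-5\right) = -90$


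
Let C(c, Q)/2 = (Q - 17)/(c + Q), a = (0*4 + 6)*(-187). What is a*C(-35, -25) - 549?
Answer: -10599/5 ≈ -2119.8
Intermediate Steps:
a = -1122 (a = (0 + 6)*(-187) = 6*(-187) = -1122)
C(c, Q) = 2*(-17 + Q)/(Q + c) (C(c, Q) = 2*((Q - 17)/(c + Q)) = 2*((-17 + Q)/(Q + c)) = 2*(-17 + Q)/(Q + c))
a*C(-35, -25) - 549 = -2244*(-17 - 25)/(-25 - 35) - 549 = -2244*(-42)/(-60) - 549 = -2244*(-1)*(-42)/60 - 549 = -1122*7/5 - 549 = -7854/5 - 549 = -10599/5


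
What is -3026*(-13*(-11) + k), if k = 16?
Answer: -481134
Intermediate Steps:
-3026*(-13*(-11) + k) = -3026*(-13*(-11) + 16) = -3026*(143 + 16) = -3026*159 = -481134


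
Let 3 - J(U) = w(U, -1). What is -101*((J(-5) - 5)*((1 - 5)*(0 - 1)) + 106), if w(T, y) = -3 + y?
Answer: -11514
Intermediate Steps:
J(U) = 7 (J(U) = 3 - (-3 - 1) = 3 - 1*(-4) = 3 + 4 = 7)
-101*((J(-5) - 5)*((1 - 5)*(0 - 1)) + 106) = -101*((7 - 5)*((1 - 5)*(0 - 1)) + 106) = -101*(2*(-4*(-1)) + 106) = -101*(2*4 + 106) = -101*(8 + 106) = -101*114 = -11514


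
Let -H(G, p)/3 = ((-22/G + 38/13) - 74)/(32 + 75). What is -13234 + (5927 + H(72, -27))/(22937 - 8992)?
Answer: -3080378419069/232769940 ≈ -13234.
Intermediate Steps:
H(G, p) = 2772/1391 + 66/(107*G) (H(G, p) = -3*((-22/G + 38/13) - 74)/(32 + 75) = -3*((-22/G + 38*(1/13)) - 74)/107 = -3*((-22/G + 38/13) - 74)/107 = -3*((38/13 - 22/G) - 74)/107 = -3*(-924/13 - 22/G)/107 = -3*(-924/1391 - 22/(107*G)) = 2772/1391 + 66/(107*G))
-13234 + (5927 + H(72, -27))/(22937 - 8992) = -13234 + (5927 + (66/1391)*(13 + 42*72)/72)/(22937 - 8992) = -13234 + (5927 + (66/1391)*(1/72)*(13 + 3024))/13945 = -13234 + (5927 + (66/1391)*(1/72)*3037)*(1/13945) = -13234 + (5927 + 33407/16692)*(1/13945) = -13234 + (98966891/16692)*(1/13945) = -13234 + 98966891/232769940 = -3080378419069/232769940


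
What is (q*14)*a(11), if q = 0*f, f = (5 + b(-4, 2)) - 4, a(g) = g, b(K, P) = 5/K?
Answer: 0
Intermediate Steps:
f = -¼ (f = (5 + 5/(-4)) - 4 = (5 + 5*(-¼)) - 4 = (5 - 5/4) - 4 = 15/4 - 4 = -¼ ≈ -0.25000)
q = 0 (q = 0*(-¼) = 0)
(q*14)*a(11) = (0*14)*11 = 0*11 = 0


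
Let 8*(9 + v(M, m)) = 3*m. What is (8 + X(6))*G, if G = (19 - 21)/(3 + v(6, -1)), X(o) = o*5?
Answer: 608/51 ≈ 11.922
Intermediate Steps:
X(o) = 5*o
v(M, m) = -9 + 3*m/8 (v(M, m) = -9 + (3*m)/8 = -9 + 3*m/8)
G = 16/51 (G = (19 - 21)/(3 + (-9 + (3/8)*(-1))) = -2/(3 + (-9 - 3/8)) = -2/(3 - 75/8) = -2/(-51/8) = -2*(-8/51) = 16/51 ≈ 0.31373)
(8 + X(6))*G = (8 + 5*6)*(16/51) = (8 + 30)*(16/51) = 38*(16/51) = 608/51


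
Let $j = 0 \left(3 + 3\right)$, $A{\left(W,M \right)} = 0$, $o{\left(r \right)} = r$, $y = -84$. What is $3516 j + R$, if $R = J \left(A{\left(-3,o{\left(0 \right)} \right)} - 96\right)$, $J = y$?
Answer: $8064$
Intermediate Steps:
$J = -84$
$j = 0$ ($j = 0 \cdot 6 = 0$)
$R = 8064$ ($R = - 84 \left(0 - 96\right) = \left(-84\right) \left(-96\right) = 8064$)
$3516 j + R = 3516 \cdot 0 + 8064 = 0 + 8064 = 8064$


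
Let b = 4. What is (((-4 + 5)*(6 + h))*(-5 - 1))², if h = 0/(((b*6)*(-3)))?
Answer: 1296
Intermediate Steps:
h = 0 (h = 0/(((4*6)*(-3))) = 0/((24*(-3))) = 0/(-72) = 0*(-1/72) = 0)
(((-4 + 5)*(6 + h))*(-5 - 1))² = (((-4 + 5)*(6 + 0))*(-5 - 1))² = ((1*6)*(-6))² = (6*(-6))² = (-36)² = 1296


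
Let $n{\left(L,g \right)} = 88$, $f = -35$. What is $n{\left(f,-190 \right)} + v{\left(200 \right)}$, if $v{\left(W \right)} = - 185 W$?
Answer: $-36912$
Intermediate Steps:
$n{\left(f,-190 \right)} + v{\left(200 \right)} = 88 - 37000 = -36912$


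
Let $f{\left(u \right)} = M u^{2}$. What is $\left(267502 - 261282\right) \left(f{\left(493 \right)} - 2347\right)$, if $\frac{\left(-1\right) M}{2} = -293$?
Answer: $885879562740$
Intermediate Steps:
$M = 586$ ($M = \left(-2\right) \left(-293\right) = 586$)
$f{\left(u \right)} = 586 u^{2}$
$\left(267502 - 261282\right) \left(f{\left(493 \right)} - 2347\right) = \left(267502 - 261282\right) \left(586 \cdot 493^{2} - 2347\right) = 6220 \left(586 \cdot 243049 - 2347\right) = 6220 \left(142426714 - 2347\right) = 6220 \cdot 142424367 = 885879562740$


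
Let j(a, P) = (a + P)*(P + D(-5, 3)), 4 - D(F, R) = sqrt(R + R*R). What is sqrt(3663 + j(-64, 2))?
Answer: sqrt(3291 + 124*sqrt(3)) ≈ 59.210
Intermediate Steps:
D(F, R) = 4 - sqrt(R + R**2) (D(F, R) = 4 - sqrt(R + R*R) = 4 - sqrt(R + R**2))
j(a, P) = (P + a)*(4 + P - 2*sqrt(3)) (j(a, P) = (a + P)*(P + (4 - sqrt(3*(1 + 3)))) = (P + a)*(P + (4 - sqrt(3*4))) = (P + a)*(P + (4 - sqrt(12))) = (P + a)*(P + (4 - 2*sqrt(3))) = (P + a)*(4 + P - 2*sqrt(3)))
sqrt(3663 + j(-64, 2)) = sqrt(3663 + (2**2 + 2*(-64) + 2*2*(2 - sqrt(3)) + 2*(-64)*(2 - sqrt(3)))) = sqrt(3663 + (4 - 128 + (8 - 4*sqrt(3)) + (-256 + 128*sqrt(3)))) = sqrt(3663 + (-372 + 124*sqrt(3))) = sqrt(3291 + 124*sqrt(3))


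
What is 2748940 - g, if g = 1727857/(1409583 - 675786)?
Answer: 2017162197323/733797 ≈ 2.7489e+6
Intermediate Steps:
g = 1727857/733797 ≈ 2.3547
2748940 - g = 2748940 - 1*1727857/733797 = 2748940 - 1727857/733797 = 2017162197323/733797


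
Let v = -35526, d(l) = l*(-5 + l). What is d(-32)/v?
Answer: -592/17763 ≈ -0.033328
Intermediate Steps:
d(-32)/v = -32*(-5 - 32)/(-35526) = -32*(-37)*(-1/35526) = 1184*(-1/35526) = -592/17763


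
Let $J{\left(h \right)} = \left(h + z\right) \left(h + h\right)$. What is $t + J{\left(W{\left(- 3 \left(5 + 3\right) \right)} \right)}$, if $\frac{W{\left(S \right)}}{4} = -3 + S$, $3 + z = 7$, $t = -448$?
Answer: $22016$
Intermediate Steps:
$z = 4$ ($z = -3 + 7 = 4$)
$W{\left(S \right)} = -12 + 4 S$ ($W{\left(S \right)} = 4 \left(-3 + S\right) = -12 + 4 S$)
$J{\left(h \right)} = 2 h \left(4 + h\right)$ ($J{\left(h \right)} = \left(h + 4\right) \left(h + h\right) = \left(4 + h\right) 2 h = 2 h \left(4 + h\right)$)
$t + J{\left(W{\left(- 3 \left(5 + 3\right) \right)} \right)} = -448 + 2 \left(-12 + 4 \left(- 3 \left(5 + 3\right)\right)\right) \left(4 + \left(-12 + 4 \left(- 3 \left(5 + 3\right)\right)\right)\right) = -448 + 2 \left(-12 + 4 \left(\left(-3\right) 8\right)\right) \left(4 + \left(-12 + 4 \left(\left(-3\right) 8\right)\right)\right) = -448 + 2 \left(-12 + 4 \left(-24\right)\right) \left(4 + \left(-12 + 4 \left(-24\right)\right)\right) = -448 + 2 \left(-12 - 96\right) \left(4 - 108\right) = -448 + 2 \left(-108\right) \left(4 - 108\right) = -448 + 2 \left(-108\right) \left(-104\right) = -448 + 22464 = 22016$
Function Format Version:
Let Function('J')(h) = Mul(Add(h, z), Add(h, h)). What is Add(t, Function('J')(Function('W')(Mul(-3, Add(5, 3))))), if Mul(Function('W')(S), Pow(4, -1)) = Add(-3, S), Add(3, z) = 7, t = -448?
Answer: 22016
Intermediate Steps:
z = 4 (z = Add(-3, 7) = 4)
Function('W')(S) = Add(-12, Mul(4, S)) (Function('W')(S) = Mul(4, Add(-3, S)) = Add(-12, Mul(4, S)))
Function('J')(h) = Mul(2, h, Add(4, h)) (Function('J')(h) = Mul(Add(h, 4), Add(h, h)) = Mul(Add(4, h), Mul(2, h)) = Mul(2, h, Add(4, h)))
Add(t, Function('J')(Function('W')(Mul(-3, Add(5, 3))))) = Add(-448, Mul(2, Add(-12, Mul(4, Mul(-3, Add(5, 3)))), Add(4, Add(-12, Mul(4, Mul(-3, Add(5, 3))))))) = Add(-448, Mul(2, Add(-12, Mul(4, Mul(-3, 8))), Add(4, Add(-12, Mul(4, Mul(-3, 8)))))) = Add(-448, Mul(2, Add(-12, Mul(4, -24)), Add(4, Add(-12, Mul(4, -24))))) = Add(-448, Mul(2, Add(-12, -96), Add(4, Add(-12, -96)))) = Add(-448, Mul(2, -108, Add(4, -108))) = Add(-448, Mul(2, -108, -104)) = Add(-448, 22464) = 22016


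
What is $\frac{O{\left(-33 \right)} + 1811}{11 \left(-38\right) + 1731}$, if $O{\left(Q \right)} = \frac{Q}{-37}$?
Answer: $\frac{67040}{48581} \approx 1.38$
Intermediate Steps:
$O{\left(Q \right)} = - \frac{Q}{37}$ ($O{\left(Q \right)} = Q \left(- \frac{1}{37}\right) = - \frac{Q}{37}$)
$\frac{O{\left(-33 \right)} + 1811}{11 \left(-38\right) + 1731} = \frac{\left(- \frac{1}{37}\right) \left(-33\right) + 1811}{11 \left(-38\right) + 1731} = \frac{\frac{33}{37} + 1811}{-418 + 1731} = \frac{67040}{37 \cdot 1313} = \frac{67040}{37} \cdot \frac{1}{1313} = \frac{67040}{48581}$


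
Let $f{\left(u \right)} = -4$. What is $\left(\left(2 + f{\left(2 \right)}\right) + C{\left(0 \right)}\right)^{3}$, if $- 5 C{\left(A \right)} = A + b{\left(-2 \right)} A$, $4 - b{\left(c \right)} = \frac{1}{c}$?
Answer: $-8$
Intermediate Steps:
$b{\left(c \right)} = 4 - \frac{1}{c}$
$C{\left(A \right)} = - \frac{11 A}{10}$ ($C{\left(A \right)} = - \frac{A + \left(4 - \frac{1}{-2}\right) A}{5} = - \frac{A + \left(4 - - \frac{1}{2}\right) A}{5} = - \frac{A + \left(4 + \frac{1}{2}\right) A}{5} = - \frac{A + \frac{9 A}{2}}{5} = - \frac{\frac{11}{2} A}{5} = - \frac{11 A}{10}$)
$\left(\left(2 + f{\left(2 \right)}\right) + C{\left(0 \right)}\right)^{3} = \left(\left(2 - 4\right) - 0\right)^{3} = \left(-2 + 0\right)^{3} = \left(-2\right)^{3} = -8$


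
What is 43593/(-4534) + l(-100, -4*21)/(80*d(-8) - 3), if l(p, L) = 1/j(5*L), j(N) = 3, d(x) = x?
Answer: -84095431/8746086 ≈ -9.6152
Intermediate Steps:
l(p, L) = ⅓ (l(p, L) = 1/3 = ⅓)
43593/(-4534) + l(-100, -4*21)/(80*d(-8) - 3) = 43593/(-4534) + 1/(3*(80*(-8) - 3)) = 43593*(-1/4534) + 1/(3*(-640 - 3)) = -43593/4534 + (⅓)/(-643) = -43593/4534 + (⅓)*(-1/643) = -43593/4534 - 1/1929 = -84095431/8746086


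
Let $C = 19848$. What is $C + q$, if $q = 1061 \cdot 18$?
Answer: $38946$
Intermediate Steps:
$q = 19098$
$C + q = 19848 + 19098 = 38946$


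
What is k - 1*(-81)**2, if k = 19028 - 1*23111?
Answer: -10644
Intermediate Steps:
k = -4083 (k = 19028 - 23111 = -4083)
k - 1*(-81)**2 = -4083 - 1*(-81)**2 = -4083 - 1*6561 = -4083 - 6561 = -10644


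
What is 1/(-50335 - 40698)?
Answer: -1/91033 ≈ -1.0985e-5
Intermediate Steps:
1/(-50335 - 40698) = 1/(-91033) = -1/91033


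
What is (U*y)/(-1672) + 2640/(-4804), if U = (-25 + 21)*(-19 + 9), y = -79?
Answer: 336455/251009 ≈ 1.3404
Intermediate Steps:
U = 40 (U = -4*(-10) = 40)
(U*y)/(-1672) + 2640/(-4804) = (40*(-79))/(-1672) + 2640/(-4804) = -3160*(-1/1672) + 2640*(-1/4804) = 395/209 - 660/1201 = 336455/251009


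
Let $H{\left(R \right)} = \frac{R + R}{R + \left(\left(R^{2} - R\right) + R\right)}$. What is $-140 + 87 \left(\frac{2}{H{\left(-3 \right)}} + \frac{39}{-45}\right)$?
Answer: $- \frac{1947}{5} \approx -389.4$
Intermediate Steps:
$H{\left(R \right)} = \frac{2 R}{R + R^{2}}$
$-140 + 87 \left(\frac{2}{H{\left(-3 \right)}} + \frac{39}{-45}\right) = -140 + 87 \left(\frac{2}{2 \frac{1}{1 - 3}} + \frac{39}{-45}\right) = -140 + 87 \left(\frac{2}{2 \frac{1}{-2}} + 39 \left(- \frac{1}{45}\right)\right) = -140 + 87 \left(\frac{2}{2 \left(- \frac{1}{2}\right)} - \frac{13}{15}\right) = -140 + 87 \left(\frac{2}{-1} - \frac{13}{15}\right) = -140 + 87 \left(2 \left(-1\right) - \frac{13}{15}\right) = -140 + 87 \left(-2 - \frac{13}{15}\right) = -140 + 87 \left(- \frac{43}{15}\right) = -140 - \frac{1247}{5} = - \frac{1947}{5}$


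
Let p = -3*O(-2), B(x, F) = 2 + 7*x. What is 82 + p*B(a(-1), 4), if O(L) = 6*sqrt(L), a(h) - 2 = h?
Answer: 82 - 162*I*sqrt(2) ≈ 82.0 - 229.1*I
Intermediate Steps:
a(h) = 2 + h
p = -18*I*sqrt(2) (p = -18*sqrt(-2) = -18*I*sqrt(2) ≈ -25.456*I)
82 + p*B(a(-1), 4) = 82 + (-18*I*sqrt(2))*(2 + 7*(2 - 1)) = 82 + (-18*I*sqrt(2))*(2 + 7*1) = 82 + (-18*I*sqrt(2))*(2 + 7) = 82 - 18*I*sqrt(2)*9 = 82 - 162*I*sqrt(2)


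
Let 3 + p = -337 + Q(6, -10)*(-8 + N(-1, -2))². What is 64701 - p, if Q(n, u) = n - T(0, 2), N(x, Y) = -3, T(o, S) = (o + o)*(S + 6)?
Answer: 64315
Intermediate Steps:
T(o, S) = 2*o*(6 + S) (T(o, S) = (2*o)*(6 + S) = 2*o*(6 + S))
Q(n, u) = n (Q(n, u) = n - 2*0*(6 + 2) = n - 2*0*8 = n - 1*0 = n + 0 = n)
p = 386 (p = -3 + (-337 + 6*(-8 - 3)²) = -3 + (-337 + 6*(-11)²) = -3 + (-337 + 6*121) = -3 + (-337 + 726) = -3 + 389 = 386)
64701 - p = 64701 - 1*386 = 64701 - 386 = 64315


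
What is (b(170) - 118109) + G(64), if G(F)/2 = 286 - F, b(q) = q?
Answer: -117495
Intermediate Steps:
G(F) = 572 - 2*F (G(F) = 2*(286 - F) = 572 - 2*F)
(b(170) - 118109) + G(64) = (170 - 118109) + (572 - 2*64) = -117939 + (572 - 128) = -117939 + 444 = -117495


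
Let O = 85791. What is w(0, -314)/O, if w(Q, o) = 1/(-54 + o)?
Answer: -1/31571088 ≈ -3.1675e-8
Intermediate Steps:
w(0, -314)/O = 1/(-54 - 314*85791) = (1/85791)/(-368) = -1/368*1/85791 = -1/31571088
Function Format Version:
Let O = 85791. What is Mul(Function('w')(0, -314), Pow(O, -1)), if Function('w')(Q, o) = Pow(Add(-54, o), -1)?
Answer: Rational(-1, 31571088) ≈ -3.1675e-8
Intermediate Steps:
Mul(Function('w')(0, -314), Pow(O, -1)) = Mul(Pow(Add(-54, -314), -1), Pow(85791, -1)) = Mul(Pow(-368, -1), Rational(1, 85791)) = Mul(Rational(-1, 368), Rational(1, 85791)) = Rational(-1, 31571088)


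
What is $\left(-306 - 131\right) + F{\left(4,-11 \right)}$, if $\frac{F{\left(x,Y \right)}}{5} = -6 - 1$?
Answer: $-472$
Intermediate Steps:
$F{\left(x,Y \right)} = -35$ ($F{\left(x,Y \right)} = 5 \left(-6 - 1\right) = 5 \left(-7\right) = -35$)
$\left(-306 - 131\right) + F{\left(4,-11 \right)} = \left(-306 - 131\right) - 35 = -437 - 35 = -472$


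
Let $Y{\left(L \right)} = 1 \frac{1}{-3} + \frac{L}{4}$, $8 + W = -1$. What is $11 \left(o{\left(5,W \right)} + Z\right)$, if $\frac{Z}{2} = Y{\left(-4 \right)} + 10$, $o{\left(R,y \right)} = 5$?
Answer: $\frac{737}{3} \approx 245.67$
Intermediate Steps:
$W = -9$ ($W = -8 - 1 = -9$)
$Y{\left(L \right)} = - \frac{1}{3} + \frac{L}{4}$ ($Y{\left(L \right)} = 1 \left(- \frac{1}{3}\right) + L \frac{1}{4} = - \frac{1}{3} + \frac{L}{4}$)
$Z = \frac{52}{3}$ ($Z = 2 \left(\left(- \frac{1}{3} + \frac{1}{4} \left(-4\right)\right) + 10\right) = 2 \left(\left(- \frac{1}{3} - 1\right) + 10\right) = 2 \left(- \frac{4}{3} + 10\right) = 2 \cdot \frac{26}{3} = \frac{52}{3} \approx 17.333$)
$11 \left(o{\left(5,W \right)} + Z\right) = 11 \left(5 + \frac{52}{3}\right) = 11 \cdot \frac{67}{3} = \frac{737}{3}$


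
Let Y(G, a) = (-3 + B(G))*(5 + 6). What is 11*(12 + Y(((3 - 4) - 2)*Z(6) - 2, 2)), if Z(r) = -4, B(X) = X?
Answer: 979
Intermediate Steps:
Y(G, a) = -33 + 11*G (Y(G, a) = (-3 + G)*(5 + 6) = (-3 + G)*11 = -33 + 11*G)
11*(12 + Y(((3 - 4) - 2)*Z(6) - 2, 2)) = 11*(12 + (-33 + 11*(((3 - 4) - 2)*(-4) - 2))) = 11*(12 + (-33 + 11*((-1 - 2)*(-4) - 2))) = 11*(12 + (-33 + 11*(-3*(-4) - 2))) = 11*(12 + (-33 + 11*(12 - 2))) = 11*(12 + (-33 + 11*10)) = 11*(12 + (-33 + 110)) = 11*(12 + 77) = 11*89 = 979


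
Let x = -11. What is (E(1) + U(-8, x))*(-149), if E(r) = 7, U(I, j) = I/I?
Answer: -1192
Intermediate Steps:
U(I, j) = 1
(E(1) + U(-8, x))*(-149) = (7 + 1)*(-149) = 8*(-149) = -1192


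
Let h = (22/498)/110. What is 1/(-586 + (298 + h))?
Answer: -2490/717119 ≈ -0.0034722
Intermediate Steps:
h = 1/2490 (h = (22*(1/498))*(1/110) = (11/249)*(1/110) = 1/2490 ≈ 0.00040161)
1/(-586 + (298 + h)) = 1/(-586 + (298 + 1/2490)) = 1/(-586 + 742021/2490) = 1/(-717119/2490) = -2490/717119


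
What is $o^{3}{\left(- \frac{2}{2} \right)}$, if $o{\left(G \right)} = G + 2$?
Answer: $1$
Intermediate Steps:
$o{\left(G \right)} = 2 + G$
$o^{3}{\left(- \frac{2}{2} \right)} = \left(2 - \frac{2}{2}\right)^{3} = \left(2 - 1\right)^{3} = 1^{3} = 1$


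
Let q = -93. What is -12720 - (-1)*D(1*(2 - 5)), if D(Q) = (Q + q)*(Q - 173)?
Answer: 4176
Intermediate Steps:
D(Q) = (-173 + Q)*(-93 + Q) (D(Q) = (Q - 93)*(Q - 173) = (-93 + Q)*(-173 + Q) = (-173 + Q)*(-93 + Q))
-12720 - (-1)*D(1*(2 - 5)) = -12720 - (-1)*(16089 + (1*(2 - 5))² - 266*(2 - 5)) = -12720 - (-1)*(16089 + (1*(-3))² - 266*(-3)) = -12720 - (-1)*(16089 + (-3)² - 266*(-3)) = -12720 - (-1)*(16089 + 9 + 798) = -12720 - (-1)*16896 = -12720 - 1*(-16896) = -12720 + 16896 = 4176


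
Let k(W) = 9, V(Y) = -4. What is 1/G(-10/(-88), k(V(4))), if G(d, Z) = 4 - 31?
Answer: -1/27 ≈ -0.037037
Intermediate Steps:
G(d, Z) = -27
1/G(-10/(-88), k(V(4))) = 1/(-27) = -1/27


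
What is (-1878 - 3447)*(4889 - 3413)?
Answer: -7859700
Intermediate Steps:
(-1878 - 3447)*(4889 - 3413) = -5325*1476 = -7859700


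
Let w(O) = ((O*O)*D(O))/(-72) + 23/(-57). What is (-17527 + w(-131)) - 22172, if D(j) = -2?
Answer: -26828333/684 ≈ -39223.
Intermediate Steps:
w(O) = -23/57 + O²/36 (w(O) = ((O*O)*(-2))/(-72) + 23/(-57) = (O²*(-2))*(-1/72) + 23*(-1/57) = -2*O²*(-1/72) - 23/57 = O²/36 - 23/57 = -23/57 + O²/36)
(-17527 + w(-131)) - 22172 = (-17527 + (-23/57 + (1/36)*(-131)²)) - 22172 = (-17527 + (-23/57 + (1/36)*17161)) - 22172 = (-17527 + (-23/57 + 17161/36)) - 22172 = (-17527 + 325783/684) - 22172 = -11662685/684 - 22172 = -26828333/684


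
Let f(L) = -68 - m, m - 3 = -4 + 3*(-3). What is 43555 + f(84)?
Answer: 43497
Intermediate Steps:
m = -10 (m = 3 + (-4 + 3*(-3)) = 3 + (-4 - 9) = 3 - 13 = -10)
f(L) = -58 (f(L) = -68 - 1*(-10) = -68 + 10 = -58)
43555 + f(84) = 43555 - 58 = 43497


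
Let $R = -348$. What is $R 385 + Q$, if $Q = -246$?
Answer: $-134226$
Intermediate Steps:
$R 385 + Q = \left(-348\right) 385 - 246 = -133980 - 246 = -134226$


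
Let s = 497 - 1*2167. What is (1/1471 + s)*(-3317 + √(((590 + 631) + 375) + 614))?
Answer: 8148439373/1471 - 2456569*√2210/1471 ≈ 5.4609e+6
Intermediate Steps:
s = -1670 (s = 497 - 2167 = -1670)
(1/1471 + s)*(-3317 + √(((590 + 631) + 375) + 614)) = (1/1471 - 1670)*(-3317 + √(((590 + 631) + 375) + 614)) = (1/1471 - 1670)*(-3317 + √((1221 + 375) + 614)) = -2456569*(-3317 + √(1596 + 614))/1471 = -2456569*(-3317 + √2210)/1471 = 8148439373/1471 - 2456569*√2210/1471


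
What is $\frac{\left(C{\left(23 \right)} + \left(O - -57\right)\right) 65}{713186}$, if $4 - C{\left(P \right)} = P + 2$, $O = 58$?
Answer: $\frac{3055}{356593} \approx 0.0085672$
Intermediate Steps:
$C{\left(P \right)} = 2 - P$ ($C{\left(P \right)} = 4 - \left(P + 2\right) = 4 - \left(2 + P\right) = 2 - P$)
$\frac{\left(C{\left(23 \right)} + \left(O - -57\right)\right) 65}{713186} = \frac{\left(\left(2 - 23\right) + \left(58 - -57\right)\right) 65}{713186} = \left(\left(2 - 23\right) + \left(58 + 57\right)\right) 65 \cdot \frac{1}{713186} = \left(-21 + 115\right) 65 \cdot \frac{1}{713186} = 94 \cdot 65 \cdot \frac{1}{713186} = 6110 \cdot \frac{1}{713186} = \frac{3055}{356593}$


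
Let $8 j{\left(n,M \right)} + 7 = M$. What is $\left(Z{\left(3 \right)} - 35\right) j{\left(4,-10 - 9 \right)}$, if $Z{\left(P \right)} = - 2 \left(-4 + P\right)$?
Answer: $\frac{429}{4} \approx 107.25$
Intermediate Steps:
$j{\left(n,M \right)} = - \frac{7}{8} + \frac{M}{8}$
$Z{\left(P \right)} = 8 - 2 P$
$\left(Z{\left(3 \right)} - 35\right) j{\left(4,-10 - 9 \right)} = \left(\left(8 - 6\right) - 35\right) \left(- \frac{7}{8} + \frac{-10 - 9}{8}\right) = \left(\left(8 - 6\right) - 35\right) \left(- \frac{7}{8} + \frac{1}{8} \left(-19\right)\right) = \left(2 - 35\right) \left(- \frac{7}{8} - \frac{19}{8}\right) = \left(-33\right) \left(- \frac{13}{4}\right) = \frac{429}{4}$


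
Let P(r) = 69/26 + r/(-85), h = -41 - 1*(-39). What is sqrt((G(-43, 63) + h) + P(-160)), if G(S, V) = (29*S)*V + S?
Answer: I*sqrt(15355896374)/442 ≈ 280.36*I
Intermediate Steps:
h = -2 (h = -41 + 39 = -2)
P(r) = 69/26 - r/85 (P(r) = 69*(1/26) + r*(-1/85) = 69/26 - r/85)
G(S, V) = S + 29*S*V (G(S, V) = 29*S*V + S = S + 29*S*V)
sqrt((G(-43, 63) + h) + P(-160)) = sqrt((-43*(1 + 29*63) - 2) + (69/26 - 1/85*(-160))) = sqrt((-43*(1 + 1827) - 2) + (69/26 + 32/17)) = sqrt((-43*1828 - 2) + 2005/442) = sqrt((-78604 - 2) + 2005/442) = sqrt(-78606 + 2005/442) = sqrt(-34741847/442) = I*sqrt(15355896374)/442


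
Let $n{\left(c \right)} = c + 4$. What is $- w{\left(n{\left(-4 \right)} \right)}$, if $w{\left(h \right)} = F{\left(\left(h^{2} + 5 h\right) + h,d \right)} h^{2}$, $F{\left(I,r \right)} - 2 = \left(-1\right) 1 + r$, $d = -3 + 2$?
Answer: $0$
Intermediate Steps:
$d = -1$
$F{\left(I,r \right)} = 1 + r$ ($F{\left(I,r \right)} = 2 + \left(\left(-1\right) 1 + r\right) = 2 + \left(-1 + r\right) = 1 + r$)
$n{\left(c \right)} = 4 + c$
$w{\left(h \right)} = 0$ ($w{\left(h \right)} = \left(1 - 1\right) h^{2} = 0 h^{2} = 0$)
$- w{\left(n{\left(-4 \right)} \right)} = \left(-1\right) 0 = 0$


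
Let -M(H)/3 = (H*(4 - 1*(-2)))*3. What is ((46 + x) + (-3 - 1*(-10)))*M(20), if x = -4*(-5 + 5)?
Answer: -57240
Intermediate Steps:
M(H) = -54*H (M(H) = -3*H*(4 - 1*(-2))*3 = -3*H*(4 + 2)*3 = -3*H*6*3 = -3*6*H*3 = -54*H)
x = 0 (x = -4*0 = 0)
((46 + x) + (-3 - 1*(-10)))*M(20) = ((46 + 0) + (-3 - 1*(-10)))*(-54*20) = (46 + (-3 + 10))*(-1080) = (46 + 7)*(-1080) = 53*(-1080) = -57240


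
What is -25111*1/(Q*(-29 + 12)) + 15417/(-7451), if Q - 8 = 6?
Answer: 183432815/1773338 ≈ 103.44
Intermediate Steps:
Q = 14 (Q = 8 + 6 = 14)
-25111*1/(Q*(-29 + 12)) + 15417/(-7451) = -25111*1/(14*(-29 + 12)) + 15417/(-7451) = -25111/(14*(-17)) + 15417*(-1/7451) = -25111/(-238) - 15417/7451 = -25111*(-1/238) - 15417/7451 = 25111/238 - 15417/7451 = 183432815/1773338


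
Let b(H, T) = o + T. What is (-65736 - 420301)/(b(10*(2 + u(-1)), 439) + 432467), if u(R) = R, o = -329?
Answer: -486037/432577 ≈ -1.1236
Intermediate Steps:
b(H, T) = -329 + T
(-65736 - 420301)/(b(10*(2 + u(-1)), 439) + 432467) = (-65736 - 420301)/((-329 + 439) + 432467) = -486037/(110 + 432467) = -486037/432577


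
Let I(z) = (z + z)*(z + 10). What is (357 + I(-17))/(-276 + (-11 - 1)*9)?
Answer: -595/384 ≈ -1.5495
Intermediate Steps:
I(z) = 2*z*(10 + z) (I(z) = (2*z)*(10 + z) = 2*z*(10 + z))
(357 + I(-17))/(-276 + (-11 - 1)*9) = (357 + 2*(-17)*(10 - 17))/(-276 + (-11 - 1)*9) = (357 + 2*(-17)*(-7))/(-276 - 12*9) = (357 + 238)/(-276 - 108) = 595/(-384) = 595*(-1/384) = -595/384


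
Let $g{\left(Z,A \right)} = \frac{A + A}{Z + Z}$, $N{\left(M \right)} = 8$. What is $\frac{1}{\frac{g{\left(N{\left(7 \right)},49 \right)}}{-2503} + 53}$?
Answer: $\frac{20024}{1061223} \approx 0.018869$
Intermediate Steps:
$g{\left(Z,A \right)} = \frac{A}{Z}$ ($g{\left(Z,A \right)} = \frac{2 A}{2 Z} = 2 A \frac{1}{2 Z} = \frac{A}{Z}$)
$\frac{1}{\frac{g{\left(N{\left(7 \right)},49 \right)}}{-2503} + 53} = \frac{1}{\frac{49 \cdot \frac{1}{8}}{-2503} + 53} = \frac{1}{49 \cdot \frac{1}{8} \left(- \frac{1}{2503}\right) + 53} = \frac{1}{\frac{49}{8} \left(- \frac{1}{2503}\right) + 53} = \frac{1}{- \frac{49}{20024} + 53} = \frac{1}{\frac{1061223}{20024}} = \frac{20024}{1061223}$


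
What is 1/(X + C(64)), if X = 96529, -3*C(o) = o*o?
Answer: 3/285491 ≈ 1.0508e-5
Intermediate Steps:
C(o) = -o²/3 (C(o) = -o*o/3 = -o²/3)
1/(X + C(64)) = 1/(96529 - ⅓*64²) = 1/(96529 - ⅓*4096) = 1/(96529 - 4096/3) = 1/(285491/3) = 3/285491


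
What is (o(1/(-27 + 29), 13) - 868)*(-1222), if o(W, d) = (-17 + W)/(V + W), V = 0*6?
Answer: 1101022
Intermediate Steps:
V = 0
o(W, d) = (-17 + W)/W (o(W, d) = (-17 + W)/(0 + W) = (-17 + W)/W)
(o(1/(-27 + 29), 13) - 868)*(-1222) = ((-17 + 1/(-27 + 29))/(1/(-27 + 29)) - 868)*(-1222) = ((-17 + 1/2)/(1/2) - 868)*(-1222) = ((-17 + ½)/(½) - 868)*(-1222) = (2*(-33/2) - 868)*(-1222) = (-33 - 868)*(-1222) = -901*(-1222) = 1101022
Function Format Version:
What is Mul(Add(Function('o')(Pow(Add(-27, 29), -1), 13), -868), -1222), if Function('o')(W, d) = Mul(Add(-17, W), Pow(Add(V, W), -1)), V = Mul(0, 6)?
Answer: 1101022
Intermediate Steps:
V = 0
Function('o')(W, d) = Mul(Pow(W, -1), Add(-17, W)) (Function('o')(W, d) = Mul(Add(-17, W), Pow(Add(0, W), -1)) = Mul(Add(-17, W), Pow(W, -1)) = Mul(Pow(W, -1), Add(-17, W)))
Mul(Add(Function('o')(Pow(Add(-27, 29), -1), 13), -868), -1222) = Mul(Add(Mul(Pow(Pow(Add(-27, 29), -1), -1), Add(-17, Pow(Add(-27, 29), -1))), -868), -1222) = Mul(Add(Mul(Pow(Pow(2, -1), -1), Add(-17, Pow(2, -1))), -868), -1222) = Mul(Add(Mul(Pow(Rational(1, 2), -1), Add(-17, Rational(1, 2))), -868), -1222) = Mul(Add(Mul(2, Rational(-33, 2)), -868), -1222) = Mul(Add(-33, -868), -1222) = Mul(-901, -1222) = 1101022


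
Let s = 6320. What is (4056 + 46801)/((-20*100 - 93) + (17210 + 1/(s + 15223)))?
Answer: 1095612351/325665532 ≈ 3.3642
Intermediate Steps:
(4056 + 46801)/((-20*100 - 93) + (17210 + 1/(s + 15223))) = (4056 + 46801)/((-20*100 - 93) + (17210 + 1/(6320 + 15223))) = 50857/((-2000 - 93) + (17210 + 1/21543)) = 50857/(-2093 + (17210 + 1/21543)) = 50857/(-2093 + 370755031/21543) = 50857/(325665532/21543) = 50857*(21543/325665532) = 1095612351/325665532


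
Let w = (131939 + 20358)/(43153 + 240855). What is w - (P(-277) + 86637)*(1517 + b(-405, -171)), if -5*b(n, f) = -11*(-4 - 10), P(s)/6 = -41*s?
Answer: -326655421256507/1420040 ≈ -2.3003e+8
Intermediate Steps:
P(s) = -246*s (P(s) = 6*(-41*s) = -246*s)
b(n, f) = -154/5 (b(n, f) = -(-11)*(-4 - 10)/5 = -(-11)*(-14)/5 = -⅕*154 = -154/5)
w = 152297/284008 ≈ 0.53624
w - (P(-277) + 86637)*(1517 + b(-405, -171)) = 152297/284008 - (-246*(-277) + 86637)*(1517 - 154/5) = 152297/284008 - (68142 + 86637)*7431/5 = 152297/284008 - 154779*7431/5 = 152297/284008 - 1*1150162749/5 = 152297/284008 - 1150162749/5 = -326655421256507/1420040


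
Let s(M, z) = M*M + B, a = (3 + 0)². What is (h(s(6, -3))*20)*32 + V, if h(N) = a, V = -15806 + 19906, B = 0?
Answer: 9860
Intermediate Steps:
a = 9 (a = 3² = 9)
s(M, z) = M² (s(M, z) = M*M + 0 = M² + 0 = M²)
V = 4100
h(N) = 9
(h(s(6, -3))*20)*32 + V = (9*20)*32 + 4100 = 180*32 + 4100 = 5760 + 4100 = 9860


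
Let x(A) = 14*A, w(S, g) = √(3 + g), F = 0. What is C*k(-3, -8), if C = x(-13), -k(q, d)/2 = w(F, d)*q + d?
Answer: -2912 - 1092*I*√5 ≈ -2912.0 - 2441.8*I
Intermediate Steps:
k(q, d) = -2*d - 2*q*√(3 + d) (k(q, d) = -2*(√(3 + d)*q + d) = -2*(q*√(3 + d) + d) = -2*(d + q*√(3 + d)) = -2*d - 2*q*√(3 + d))
C = -182 (C = 14*(-13) = -182)
C*k(-3, -8) = -182*(-2*(-8) - 2*(-3)*√(3 - 8)) = -182*(16 - 2*(-3)*√(-5)) = -182*(16 - 2*(-3)*I*√5) = -182*(16 + 6*I*√5) = -2912 - 1092*I*√5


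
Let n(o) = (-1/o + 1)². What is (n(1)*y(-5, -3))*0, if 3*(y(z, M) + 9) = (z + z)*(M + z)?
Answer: 0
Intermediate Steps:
y(z, M) = -9 + 2*z*(M + z)/3 (y(z, M) = -9 + ((z + z)*(M + z))/3 = -9 + ((2*z)*(M + z))/3 = -9 + (2*z*(M + z))/3 = -9 + 2*z*(M + z)/3)
n(o) = (1 - 1/o)²
(n(1)*y(-5, -3))*0 = (((-1 + 1)²/1²)*(-9 + (⅔)*(-5)² + (⅔)*(-3)*(-5)))*0 = ((1*0²)*(-9 + (⅔)*25 + 10))*0 = ((1*0)*(-9 + 50/3 + 10))*0 = (0*(53/3))*0 = 0*0 = 0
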